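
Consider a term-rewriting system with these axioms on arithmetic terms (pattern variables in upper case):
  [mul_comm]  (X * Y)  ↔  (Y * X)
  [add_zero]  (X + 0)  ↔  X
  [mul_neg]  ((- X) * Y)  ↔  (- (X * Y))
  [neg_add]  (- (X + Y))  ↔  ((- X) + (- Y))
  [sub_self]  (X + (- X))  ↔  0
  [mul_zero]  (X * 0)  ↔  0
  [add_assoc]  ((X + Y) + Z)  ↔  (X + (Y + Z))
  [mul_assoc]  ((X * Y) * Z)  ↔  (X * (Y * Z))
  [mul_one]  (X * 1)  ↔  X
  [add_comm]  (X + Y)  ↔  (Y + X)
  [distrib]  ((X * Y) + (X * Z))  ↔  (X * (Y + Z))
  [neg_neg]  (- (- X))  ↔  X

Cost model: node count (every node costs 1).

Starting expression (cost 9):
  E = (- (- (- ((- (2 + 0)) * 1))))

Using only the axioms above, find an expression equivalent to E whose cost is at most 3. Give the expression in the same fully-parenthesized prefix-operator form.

(2 * 1)   [cost 3]

1. [add_zero →] (2 + 0)  →  2;  E = (- (- (- ((- 2) * 1))))
2. [mul_neg →] ((- 2) * 1)  →  (- (2 * 1));  E = (- (- (- (- (2 * 1)))))
3. [neg_neg →] (- (- (- (- (2 * 1)))))  →  (- (- (2 * 1)))
4. [neg_neg →] (- (- (2 * 1)))  →  (2 * 1);  cost 3 ≤ 3, done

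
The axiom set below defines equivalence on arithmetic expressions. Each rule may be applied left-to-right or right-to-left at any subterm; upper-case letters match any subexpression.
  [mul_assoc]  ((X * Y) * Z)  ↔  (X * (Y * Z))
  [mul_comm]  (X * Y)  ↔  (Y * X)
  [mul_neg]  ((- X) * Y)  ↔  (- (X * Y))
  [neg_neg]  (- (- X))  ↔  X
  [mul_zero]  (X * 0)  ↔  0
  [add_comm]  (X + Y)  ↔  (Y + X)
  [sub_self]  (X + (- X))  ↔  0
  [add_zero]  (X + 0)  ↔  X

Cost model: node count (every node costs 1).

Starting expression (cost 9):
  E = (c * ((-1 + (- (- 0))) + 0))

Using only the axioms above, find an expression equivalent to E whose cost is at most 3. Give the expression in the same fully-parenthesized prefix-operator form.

1. [neg_neg →] (- (- 0))  →  0;  E = (c * ((-1 + 0) + 0))
2. [add_zero →] (-1 + 0)  →  -1;  E = (c * (-1 + 0))
3. [add_zero →] (-1 + 0)  →  -1;  cost 3 ≤ 3, done

(c * -1)   [cost 3]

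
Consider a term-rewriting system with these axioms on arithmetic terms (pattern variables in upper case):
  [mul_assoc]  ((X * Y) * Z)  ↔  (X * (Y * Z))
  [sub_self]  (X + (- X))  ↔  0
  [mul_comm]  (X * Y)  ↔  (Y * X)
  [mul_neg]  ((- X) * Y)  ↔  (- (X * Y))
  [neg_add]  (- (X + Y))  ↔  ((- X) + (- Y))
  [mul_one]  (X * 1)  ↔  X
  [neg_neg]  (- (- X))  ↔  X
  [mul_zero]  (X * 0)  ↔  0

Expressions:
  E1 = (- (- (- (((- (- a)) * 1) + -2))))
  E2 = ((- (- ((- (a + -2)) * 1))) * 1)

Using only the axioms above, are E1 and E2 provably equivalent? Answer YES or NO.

(1) ((- (- a)) * 1)  =[mul_one →]=  (- (- a))    ⊢ (- (- (- ((- (- a)) + -2))))
(2) (- (- a))  =[neg_neg →]=  a    ⊢ (- (- (- (a + -2))))
(3) (- (- (- (a + -2))))  =[mul_one ←]=  ((- (- (- (a + -2)))) * 1)
(4) (- (a + -2))  =[mul_one ←]=  ((- (a + -2)) * 1)    ⊢ E2

YES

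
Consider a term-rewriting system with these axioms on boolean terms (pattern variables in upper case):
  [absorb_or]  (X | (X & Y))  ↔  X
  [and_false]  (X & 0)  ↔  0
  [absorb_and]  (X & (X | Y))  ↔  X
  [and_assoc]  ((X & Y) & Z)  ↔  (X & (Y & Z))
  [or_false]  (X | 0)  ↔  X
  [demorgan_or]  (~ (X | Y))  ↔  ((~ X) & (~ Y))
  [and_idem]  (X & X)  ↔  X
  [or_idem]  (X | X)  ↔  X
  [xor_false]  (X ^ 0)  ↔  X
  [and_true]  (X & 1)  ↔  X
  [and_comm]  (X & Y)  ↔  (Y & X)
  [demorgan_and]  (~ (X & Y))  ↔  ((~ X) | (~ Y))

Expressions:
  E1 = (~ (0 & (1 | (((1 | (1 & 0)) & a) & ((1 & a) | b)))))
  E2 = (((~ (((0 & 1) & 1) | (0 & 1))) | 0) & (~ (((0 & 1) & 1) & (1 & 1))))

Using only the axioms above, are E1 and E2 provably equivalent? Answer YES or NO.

YES

step 1: absorb_or (→) rewrites (1 | (1 & 0)) into 1, now (~ (0 & (1 | ((1 & a) & ((1 & a) | b)))))
step 2: absorb_and (→) rewrites ((1 & a) & ((1 & a) | b)) into (1 & a), now (~ (0 & (1 | (1 & a))))
step 3: absorb_or (→) rewrites (1 | (1 & a)) into 1, now (~ (0 & 1))
step 4: and_idem (←) rewrites (~ (0 & 1)) into ((~ (0 & 1)) & (~ (0 & 1)))
step 5: and_true (←) rewrites 0 into (0 & 1), now ((~ (0 & 1)) & (~ ((0 & 1) & 1)))
step 6: and_true (←) rewrites ((0 & 1) & 1) into (((0 & 1) & 1) & 1), now ((~ (0 & 1)) & (~ (((0 & 1) & 1) & 1)))
step 7: or_idem (←) rewrites (0 & 1) into ((0 & 1) | (0 & 1)), now ((~ ((0 & 1) | (0 & 1))) & (~ (((0 & 1) & 1) & 1)))
step 8: and_true (←) rewrites 1 into (1 & 1), now ((~ ((0 & 1) | (0 & 1))) & (~ (((0 & 1) & 1) & (1 & 1))))
step 9: or_false (←) rewrites (~ ((0 & 1) | (0 & 1))) into ((~ ((0 & 1) | (0 & 1))) | 0), now (((~ ((0 & 1) | (0 & 1))) | 0) & (~ (((0 & 1) & 1) & (1 & 1))))
step 10: and_true (←) rewrites (0 & 1) into ((0 & 1) & 1), which is E2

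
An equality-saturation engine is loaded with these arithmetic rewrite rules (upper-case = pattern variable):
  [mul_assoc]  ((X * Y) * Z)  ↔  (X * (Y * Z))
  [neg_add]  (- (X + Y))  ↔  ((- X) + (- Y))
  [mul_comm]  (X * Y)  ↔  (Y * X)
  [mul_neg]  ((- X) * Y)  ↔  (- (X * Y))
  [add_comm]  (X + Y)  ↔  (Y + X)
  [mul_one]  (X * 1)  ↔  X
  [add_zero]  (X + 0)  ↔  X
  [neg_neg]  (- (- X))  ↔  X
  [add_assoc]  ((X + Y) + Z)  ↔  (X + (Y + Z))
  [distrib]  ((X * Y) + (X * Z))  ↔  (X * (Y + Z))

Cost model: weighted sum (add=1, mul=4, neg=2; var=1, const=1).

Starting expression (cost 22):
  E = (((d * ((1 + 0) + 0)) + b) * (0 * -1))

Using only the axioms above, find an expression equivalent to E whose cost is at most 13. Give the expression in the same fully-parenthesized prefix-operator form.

1. [add_zero →] (1 + 0)  →  1;  E = (((d * (1 + 0)) + b) * (0 * -1))
2. [add_zero →] (1 + 0)  →  1;  E = (((d * 1) + b) * (0 * -1))
3. [mul_one →] (d * 1)  →  d;  cost 13 ≤ 13, done

((d + b) * (0 * -1))   [cost 13]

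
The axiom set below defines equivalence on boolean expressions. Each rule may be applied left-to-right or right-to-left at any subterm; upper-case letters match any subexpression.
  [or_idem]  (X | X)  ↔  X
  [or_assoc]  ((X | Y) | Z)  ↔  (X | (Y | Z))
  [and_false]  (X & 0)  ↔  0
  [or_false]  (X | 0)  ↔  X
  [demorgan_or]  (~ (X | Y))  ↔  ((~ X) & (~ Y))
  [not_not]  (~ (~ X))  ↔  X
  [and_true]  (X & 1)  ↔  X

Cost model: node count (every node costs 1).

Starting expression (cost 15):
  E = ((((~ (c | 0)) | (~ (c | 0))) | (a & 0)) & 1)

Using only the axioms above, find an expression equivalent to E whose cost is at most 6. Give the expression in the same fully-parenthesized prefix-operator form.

((~ c) | (a & 0))   [cost 6]

step 1: or_idem (→) rewrites ((~ (c | 0)) | (~ (c | 0))) into (~ (c | 0)), now (((~ (c | 0)) | (a & 0)) & 1)
step 2: or_false (→) rewrites (c | 0) into c, now (((~ c) | (a & 0)) & 1)
step 3: and_true (→) rewrites (((~ c) | (a & 0)) & 1) into ((~ c) | (a & 0)), reaching cost 6 (bound 6)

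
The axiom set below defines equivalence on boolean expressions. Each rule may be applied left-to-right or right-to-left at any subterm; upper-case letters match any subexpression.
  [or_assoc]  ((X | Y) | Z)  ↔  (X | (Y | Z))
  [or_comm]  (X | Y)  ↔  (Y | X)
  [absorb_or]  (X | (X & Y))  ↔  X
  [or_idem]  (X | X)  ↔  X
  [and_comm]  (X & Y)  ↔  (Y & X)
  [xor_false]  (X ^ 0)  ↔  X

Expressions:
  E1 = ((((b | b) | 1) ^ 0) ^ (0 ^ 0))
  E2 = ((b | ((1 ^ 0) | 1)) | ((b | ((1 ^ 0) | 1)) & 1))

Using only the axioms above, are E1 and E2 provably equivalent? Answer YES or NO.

step 1: or_idem (→) rewrites (b | b) into b, now (((b | 1) ^ 0) ^ (0 ^ 0))
step 2: xor_false (→) rewrites (0 ^ 0) into 0, now (((b | 1) ^ 0) ^ 0)
step 3: xor_false (→) rewrites (((b | 1) ^ 0) ^ 0) into ((b | 1) ^ 0)
step 4: xor_false (→) rewrites ((b | 1) ^ 0) into (b | 1)
step 5: or_idem (←) rewrites 1 into (1 | 1), now (b | (1 | 1))
step 6: xor_false (←) rewrites 1 into (1 ^ 0), now (b | ((1 ^ 0) | 1))
step 7: absorb_or (←) rewrites (b | ((1 ^ 0) | 1)) into ((b | ((1 ^ 0) | 1)) | ((b | ((1 ^ 0) | 1)) & 1)), which is E2

YES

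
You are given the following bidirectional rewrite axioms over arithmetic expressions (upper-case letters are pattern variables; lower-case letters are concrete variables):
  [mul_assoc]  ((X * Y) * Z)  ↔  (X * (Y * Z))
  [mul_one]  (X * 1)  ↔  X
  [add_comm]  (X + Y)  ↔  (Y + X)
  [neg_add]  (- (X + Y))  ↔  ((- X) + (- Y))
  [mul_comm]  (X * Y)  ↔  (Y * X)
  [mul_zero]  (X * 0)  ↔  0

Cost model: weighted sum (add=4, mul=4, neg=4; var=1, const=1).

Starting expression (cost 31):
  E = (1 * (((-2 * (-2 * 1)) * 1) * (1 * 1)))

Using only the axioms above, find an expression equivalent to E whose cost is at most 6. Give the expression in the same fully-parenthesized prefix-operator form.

(1) ((-2 * (-2 * 1)) * 1)  =[mul_one →]=  (-2 * (-2 * 1))    ⊢ (1 * ((-2 * (-2 * 1)) * (1 * 1)))
(2) (1 * ((-2 * (-2 * 1)) * (1 * 1)))  =[mul_comm →]=  (((-2 * (-2 * 1)) * (1 * 1)) * 1)
(3) (1 * 1)  =[mul_one →]=  1    ⊢ (((-2 * (-2 * 1)) * 1) * 1)
(4) (-2 * 1)  =[mul_one →]=  -2    ⊢ (((-2 * -2) * 1) * 1)
(5) ((-2 * -2) * 1)  =[mul_assoc →]=  (-2 * (-2 * 1))    ⊢ ((-2 * (-2 * 1)) * 1)
(6) (-2 * 1)  =[mul_one →]=  -2    ⊢ ((-2 * -2) * 1)
(7) ((-2 * -2) * 1)  =[mul_one →]=  (-2 * -2)    ⊢ cost 6, within 6

(-2 * -2)   [cost 6]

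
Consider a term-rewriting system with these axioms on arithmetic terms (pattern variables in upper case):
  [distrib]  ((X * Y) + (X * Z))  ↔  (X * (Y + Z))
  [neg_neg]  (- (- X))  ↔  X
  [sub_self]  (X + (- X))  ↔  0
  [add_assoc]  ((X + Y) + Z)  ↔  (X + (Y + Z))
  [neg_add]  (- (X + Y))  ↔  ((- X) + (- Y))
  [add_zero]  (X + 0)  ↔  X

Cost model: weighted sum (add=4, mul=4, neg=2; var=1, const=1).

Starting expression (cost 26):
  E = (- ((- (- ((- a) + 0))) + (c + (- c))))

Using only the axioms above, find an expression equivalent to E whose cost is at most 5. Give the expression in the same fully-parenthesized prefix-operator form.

(- (- a))   [cost 5]

1. [add_zero →] ((- a) + 0)  →  (- a);  E = (- ((- (- (- a))) + (c + (- c))))
2. [sub_self →] (c + (- c))  →  0;  E = (- ((- (- (- a))) + 0))
3. [neg_neg →] (- (- (- a)))  →  (- a);  E = (- ((- a) + 0))
4. [add_zero →] ((- a) + 0)  →  (- a);  cost 5 ≤ 5, done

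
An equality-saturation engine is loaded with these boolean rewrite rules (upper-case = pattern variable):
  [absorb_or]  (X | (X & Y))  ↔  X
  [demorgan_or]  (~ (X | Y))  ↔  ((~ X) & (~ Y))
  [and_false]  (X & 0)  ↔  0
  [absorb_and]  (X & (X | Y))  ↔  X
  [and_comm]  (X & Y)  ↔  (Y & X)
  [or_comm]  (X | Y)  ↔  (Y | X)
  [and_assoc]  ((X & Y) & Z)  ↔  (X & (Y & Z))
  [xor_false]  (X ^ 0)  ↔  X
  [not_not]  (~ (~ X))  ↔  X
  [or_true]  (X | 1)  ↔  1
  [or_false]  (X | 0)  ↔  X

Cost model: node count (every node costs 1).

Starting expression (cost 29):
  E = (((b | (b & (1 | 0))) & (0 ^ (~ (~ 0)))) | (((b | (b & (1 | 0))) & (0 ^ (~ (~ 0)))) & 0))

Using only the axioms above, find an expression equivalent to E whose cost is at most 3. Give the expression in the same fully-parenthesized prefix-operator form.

(b & 0)   [cost 3]

(1) (((b | (b & (1 | 0))) & (0 ^ (~ (~ 0)))) | (((b | (b & (1 | 0))) & (0 ^ (~ (~ 0)))) & 0))  =[absorb_or →]=  ((b | (b & (1 | 0))) & (0 ^ (~ (~ 0))))
(2) (~ (~ 0))  =[not_not →]=  0    ⊢ ((b | (b & (1 | 0))) & (0 ^ 0))
(3) (0 ^ 0)  =[xor_false →]=  0    ⊢ ((b | (b & (1 | 0))) & 0)
(4) (1 | 0)  =[or_false →]=  1    ⊢ ((b | (b & 1)) & 0)
(5) (b | (b & 1))  =[absorb_or →]=  b    ⊢ cost 3, within 3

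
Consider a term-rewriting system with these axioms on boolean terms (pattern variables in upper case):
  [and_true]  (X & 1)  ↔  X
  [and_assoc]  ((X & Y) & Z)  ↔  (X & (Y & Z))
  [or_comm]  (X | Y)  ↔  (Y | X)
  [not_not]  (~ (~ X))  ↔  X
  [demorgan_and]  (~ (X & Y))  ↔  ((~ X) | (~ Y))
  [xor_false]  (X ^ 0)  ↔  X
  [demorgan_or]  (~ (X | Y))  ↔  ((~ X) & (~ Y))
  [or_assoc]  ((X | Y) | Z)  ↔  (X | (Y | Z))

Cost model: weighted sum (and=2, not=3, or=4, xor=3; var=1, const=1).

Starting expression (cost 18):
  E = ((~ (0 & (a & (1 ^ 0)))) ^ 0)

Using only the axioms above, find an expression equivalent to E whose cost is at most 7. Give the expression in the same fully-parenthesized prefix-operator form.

(~ (0 & a))   [cost 7]

(1) (1 ^ 0)  =[xor_false →]=  1    ⊢ ((~ (0 & (a & 1))) ^ 0)
(2) (a & 1)  =[and_true →]=  a    ⊢ ((~ (0 & a)) ^ 0)
(3) ((~ (0 & a)) ^ 0)  =[xor_false →]=  (~ (0 & a))    ⊢ cost 7, within 7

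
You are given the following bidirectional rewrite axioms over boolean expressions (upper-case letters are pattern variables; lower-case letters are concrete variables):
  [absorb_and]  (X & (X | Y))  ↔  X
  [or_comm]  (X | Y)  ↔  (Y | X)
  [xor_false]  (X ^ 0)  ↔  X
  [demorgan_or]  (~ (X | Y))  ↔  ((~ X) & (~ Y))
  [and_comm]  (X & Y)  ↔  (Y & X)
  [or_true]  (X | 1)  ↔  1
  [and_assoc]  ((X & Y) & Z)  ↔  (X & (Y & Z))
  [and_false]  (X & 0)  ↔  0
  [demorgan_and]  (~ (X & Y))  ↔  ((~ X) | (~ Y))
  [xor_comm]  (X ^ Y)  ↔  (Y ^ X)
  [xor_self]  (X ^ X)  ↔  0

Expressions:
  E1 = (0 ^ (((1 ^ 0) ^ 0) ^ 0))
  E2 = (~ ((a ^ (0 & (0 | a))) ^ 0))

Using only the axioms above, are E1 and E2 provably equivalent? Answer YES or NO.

Every axiom is a valid identity, so a rewrite proof would force E1 and E2 to agree under every assignment.
At a=1: E1 = 1 but E2 = 0; they differ, so no derivation exists.

NO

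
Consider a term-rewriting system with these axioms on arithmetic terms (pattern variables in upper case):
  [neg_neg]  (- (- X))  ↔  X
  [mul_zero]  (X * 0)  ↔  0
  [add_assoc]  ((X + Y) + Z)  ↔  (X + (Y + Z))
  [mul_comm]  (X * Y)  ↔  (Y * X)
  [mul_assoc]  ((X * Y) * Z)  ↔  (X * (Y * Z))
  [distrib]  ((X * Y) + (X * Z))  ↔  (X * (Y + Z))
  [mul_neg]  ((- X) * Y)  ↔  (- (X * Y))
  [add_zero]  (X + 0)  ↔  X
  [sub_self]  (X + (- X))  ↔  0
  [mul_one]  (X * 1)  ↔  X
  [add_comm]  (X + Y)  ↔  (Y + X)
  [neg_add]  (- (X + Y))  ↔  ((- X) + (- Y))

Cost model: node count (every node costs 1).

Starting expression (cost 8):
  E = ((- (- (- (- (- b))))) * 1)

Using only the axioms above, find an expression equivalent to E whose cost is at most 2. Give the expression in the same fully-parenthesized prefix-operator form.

1. [neg_neg →] (- (- b))  →  b;  E = ((- (- (- b))) * 1)
2. [neg_neg →] (- (- b))  →  b;  E = ((- b) * 1)
3. [mul_one →] ((- b) * 1)  →  (- b);  cost 2 ≤ 2, done

(- b)   [cost 2]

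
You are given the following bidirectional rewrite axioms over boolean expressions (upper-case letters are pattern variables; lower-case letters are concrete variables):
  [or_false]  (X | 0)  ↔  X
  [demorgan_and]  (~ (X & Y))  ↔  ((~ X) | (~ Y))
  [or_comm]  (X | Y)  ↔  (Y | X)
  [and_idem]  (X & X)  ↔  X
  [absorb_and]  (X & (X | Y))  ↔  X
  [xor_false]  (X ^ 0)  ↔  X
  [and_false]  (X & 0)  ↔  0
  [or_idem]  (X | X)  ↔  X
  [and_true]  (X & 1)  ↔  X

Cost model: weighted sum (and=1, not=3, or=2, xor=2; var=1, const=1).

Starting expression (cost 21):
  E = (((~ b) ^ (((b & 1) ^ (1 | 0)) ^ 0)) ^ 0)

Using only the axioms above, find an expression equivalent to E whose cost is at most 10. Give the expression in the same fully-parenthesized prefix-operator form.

((~ b) ^ (b ^ 1))   [cost 10]

step 1: xor_false (→) rewrites (((b & 1) ^ (1 | 0)) ^ 0) into ((b & 1) ^ (1 | 0)), now (((~ b) ^ ((b & 1) ^ (1 | 0))) ^ 0)
step 2: or_false (→) rewrites (1 | 0) into 1, now (((~ b) ^ ((b & 1) ^ 1)) ^ 0)
step 3: and_true (→) rewrites (b & 1) into b, now (((~ b) ^ (b ^ 1)) ^ 0)
step 4: xor_false (→) rewrites (((~ b) ^ (b ^ 1)) ^ 0) into ((~ b) ^ (b ^ 1)), reaching cost 10 (bound 10)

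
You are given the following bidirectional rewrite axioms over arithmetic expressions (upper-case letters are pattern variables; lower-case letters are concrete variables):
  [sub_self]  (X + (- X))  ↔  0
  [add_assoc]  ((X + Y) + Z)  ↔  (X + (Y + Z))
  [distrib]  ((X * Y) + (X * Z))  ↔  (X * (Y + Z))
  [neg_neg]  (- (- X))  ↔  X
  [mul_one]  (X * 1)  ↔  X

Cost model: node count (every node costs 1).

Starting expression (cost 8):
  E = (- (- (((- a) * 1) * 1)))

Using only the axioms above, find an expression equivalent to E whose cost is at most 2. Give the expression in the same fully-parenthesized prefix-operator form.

(- a)   [cost 2]

step 1: mul_one (→) rewrites ((- a) * 1) into (- a), now (- (- ((- a) * 1)))
step 2: neg_neg (→) rewrites (- (- ((- a) * 1))) into ((- a) * 1)
step 3: mul_one (→) rewrites ((- a) * 1) into (- a), reaching cost 2 (bound 2)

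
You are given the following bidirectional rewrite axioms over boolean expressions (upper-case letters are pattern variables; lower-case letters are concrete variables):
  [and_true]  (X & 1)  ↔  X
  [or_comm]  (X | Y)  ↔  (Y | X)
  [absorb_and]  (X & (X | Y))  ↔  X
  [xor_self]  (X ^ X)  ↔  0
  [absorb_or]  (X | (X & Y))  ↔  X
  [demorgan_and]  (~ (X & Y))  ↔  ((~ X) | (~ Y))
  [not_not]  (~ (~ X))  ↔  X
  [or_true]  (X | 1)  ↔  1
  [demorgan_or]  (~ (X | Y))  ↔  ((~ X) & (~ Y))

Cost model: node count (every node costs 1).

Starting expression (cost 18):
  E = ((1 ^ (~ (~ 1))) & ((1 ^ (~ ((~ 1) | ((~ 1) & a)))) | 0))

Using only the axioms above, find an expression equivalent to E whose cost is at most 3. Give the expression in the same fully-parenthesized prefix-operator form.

(1) ((~ 1) | ((~ 1) & a))  =[absorb_or →]=  (~ 1)    ⊢ ((1 ^ (~ (~ 1))) & ((1 ^ (~ (~ 1))) | 0))
(2) ((1 ^ (~ (~ 1))) & ((1 ^ (~ (~ 1))) | 0))  =[absorb_and →]=  (1 ^ (~ (~ 1)))
(3) (~ (~ 1))  =[not_not →]=  1    ⊢ cost 3, within 3

(1 ^ 1)   [cost 3]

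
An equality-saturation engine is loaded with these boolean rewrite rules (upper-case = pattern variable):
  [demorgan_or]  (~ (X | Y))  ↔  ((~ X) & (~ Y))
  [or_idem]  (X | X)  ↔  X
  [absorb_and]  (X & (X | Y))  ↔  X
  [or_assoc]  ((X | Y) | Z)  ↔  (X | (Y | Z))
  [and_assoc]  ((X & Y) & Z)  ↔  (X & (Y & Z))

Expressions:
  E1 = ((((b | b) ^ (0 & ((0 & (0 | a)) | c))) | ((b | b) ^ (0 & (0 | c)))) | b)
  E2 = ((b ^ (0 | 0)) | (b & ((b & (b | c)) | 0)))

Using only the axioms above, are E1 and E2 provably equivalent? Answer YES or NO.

YES

step 1: absorb_and (→) rewrites (0 & (0 | a)) into 0, now ((((b | b) ^ (0 & (0 | c))) | ((b | b) ^ (0 & (0 | c)))) | b)
step 2: or_idem (→) rewrites (((b | b) ^ (0 & (0 | c))) | ((b | b) ^ (0 & (0 | c)))) into ((b | b) ^ (0 & (0 | c))), now (((b | b) ^ (0 & (0 | c))) | b)
step 3: absorb_and (→) rewrites (0 & (0 | c)) into 0, now (((b | b) ^ 0) | b)
step 4: or_idem (→) rewrites (b | b) into b, now ((b ^ 0) | b)
step 5: or_idem (←) rewrites 0 into (0 | 0), now ((b ^ (0 | 0)) | b)
step 6: absorb_and (←) rewrites b into (b & (b | 0)), now ((b ^ (0 | 0)) | (b & (b | 0)))
step 7: absorb_and (←) rewrites b into (b & (b | c)), which is E2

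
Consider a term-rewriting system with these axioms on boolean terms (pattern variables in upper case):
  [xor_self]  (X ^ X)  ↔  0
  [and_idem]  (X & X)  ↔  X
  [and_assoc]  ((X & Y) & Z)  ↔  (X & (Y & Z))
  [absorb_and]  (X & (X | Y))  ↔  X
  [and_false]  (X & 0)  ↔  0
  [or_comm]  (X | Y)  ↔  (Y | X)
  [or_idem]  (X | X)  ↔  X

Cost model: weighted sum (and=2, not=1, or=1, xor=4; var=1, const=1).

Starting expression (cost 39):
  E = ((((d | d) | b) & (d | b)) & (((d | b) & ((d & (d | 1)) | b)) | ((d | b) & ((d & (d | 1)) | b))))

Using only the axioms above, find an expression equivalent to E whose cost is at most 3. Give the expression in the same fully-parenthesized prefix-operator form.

1. [or_idem →] (((d | b) & ((d & (d | 1)) | b)) | ((d | b) & ((d & (d | 1)) | b)))  →  ((d | b) & ((d & (d | 1)) | b));  E = ((((d | d) | b) & (d | b)) & ((d | b) & ((d & (d | 1)) | b)))
2. [or_idem →] (d | d)  →  d;  E = (((d | b) & (d | b)) & ((d | b) & ((d & (d | 1)) | b)))
3. [absorb_and →] (d & (d | 1))  →  d;  E = (((d | b) & (d | b)) & ((d | b) & (d | b)))
4. [and_idem →] (((d | b) & (d | b)) & ((d | b) & (d | b)))  →  ((d | b) & (d | b))
5. [and_idem →] ((d | b) & (d | b))  →  (d | b);  cost 3 ≤ 3, done

(d | b)   [cost 3]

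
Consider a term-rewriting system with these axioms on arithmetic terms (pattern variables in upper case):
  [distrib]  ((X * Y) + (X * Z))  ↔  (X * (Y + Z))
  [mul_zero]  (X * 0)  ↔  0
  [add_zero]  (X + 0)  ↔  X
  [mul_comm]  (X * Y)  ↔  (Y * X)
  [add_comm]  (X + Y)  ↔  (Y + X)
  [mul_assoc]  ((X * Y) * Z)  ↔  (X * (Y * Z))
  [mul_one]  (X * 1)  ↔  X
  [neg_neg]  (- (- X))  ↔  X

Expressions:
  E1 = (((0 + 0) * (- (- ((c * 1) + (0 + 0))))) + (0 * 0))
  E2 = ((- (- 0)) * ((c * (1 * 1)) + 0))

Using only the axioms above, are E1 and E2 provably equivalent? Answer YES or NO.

YES

step 1: neg_neg (→) rewrites (- (- ((c * 1) + (0 + 0)))) into ((c * 1) + (0 + 0)), now (((0 + 0) * ((c * 1) + (0 + 0))) + (0 * 0))
step 2: add_zero (→) rewrites (0 + 0) into 0, now (((0 + 0) * ((c * 1) + 0)) + (0 * 0))
step 3: add_zero (→) rewrites ((c * 1) + 0) into (c * 1), now (((0 + 0) * (c * 1)) + (0 * 0))
step 4: mul_one (→) rewrites (c * 1) into c, now (((0 + 0) * c) + (0 * 0))
step 5: add_zero (→) rewrites (0 + 0) into 0, now ((0 * c) + (0 * 0))
step 6: distrib (→) rewrites ((0 * c) + (0 * 0)) into (0 * (c + 0))
step 7: mul_one (←) rewrites c into (c * 1), now (0 * ((c * 1) + 0))
step 8: neg_neg (←) rewrites 0 into (- (- 0)), now ((- (- 0)) * ((c * 1) + 0))
step 9: mul_one (←) rewrites 1 into (1 * 1), which is E2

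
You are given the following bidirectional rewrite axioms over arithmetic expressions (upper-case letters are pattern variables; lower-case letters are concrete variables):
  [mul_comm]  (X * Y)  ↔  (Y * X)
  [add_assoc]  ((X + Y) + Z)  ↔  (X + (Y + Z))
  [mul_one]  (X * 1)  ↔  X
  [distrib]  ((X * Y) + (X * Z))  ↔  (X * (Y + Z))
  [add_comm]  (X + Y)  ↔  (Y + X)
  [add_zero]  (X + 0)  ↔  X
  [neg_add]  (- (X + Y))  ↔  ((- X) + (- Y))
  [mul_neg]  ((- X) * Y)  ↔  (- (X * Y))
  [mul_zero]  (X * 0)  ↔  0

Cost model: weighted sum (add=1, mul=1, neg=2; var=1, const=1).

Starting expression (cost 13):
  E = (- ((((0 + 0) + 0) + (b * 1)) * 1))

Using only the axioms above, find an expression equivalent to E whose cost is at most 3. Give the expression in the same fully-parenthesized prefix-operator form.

(- b)   [cost 3]

(1) ((0 + 0) + 0)  =[add_zero →]=  (0 + 0)    ⊢ (- (((0 + 0) + (b * 1)) * 1))
(2) (b * 1)  =[mul_one →]=  b    ⊢ (- (((0 + 0) + b) * 1))
(3) (0 + 0)  =[add_zero →]=  0    ⊢ (- ((0 + b) * 1))
(4) (0 + b)  =[add_comm →]=  (b + 0)    ⊢ (- ((b + 0) * 1))
(5) (b + 0)  =[add_zero →]=  b    ⊢ (- (b * 1))
(6) (b * 1)  =[mul_one →]=  b    ⊢ cost 3, within 3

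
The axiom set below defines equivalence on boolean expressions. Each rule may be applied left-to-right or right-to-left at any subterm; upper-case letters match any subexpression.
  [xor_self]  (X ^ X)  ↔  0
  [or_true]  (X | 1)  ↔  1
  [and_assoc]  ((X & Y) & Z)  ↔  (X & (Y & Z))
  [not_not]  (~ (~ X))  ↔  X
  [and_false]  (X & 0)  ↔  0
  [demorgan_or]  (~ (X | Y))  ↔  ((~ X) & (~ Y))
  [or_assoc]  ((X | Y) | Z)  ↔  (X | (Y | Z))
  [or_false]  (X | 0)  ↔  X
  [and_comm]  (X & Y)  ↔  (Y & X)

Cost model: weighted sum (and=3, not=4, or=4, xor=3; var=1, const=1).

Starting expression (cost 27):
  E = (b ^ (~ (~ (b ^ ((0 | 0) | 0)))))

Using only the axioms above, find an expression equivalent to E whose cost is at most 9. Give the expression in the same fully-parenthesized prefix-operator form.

(1) (~ (~ (b ^ ((0 | 0) | 0))))  =[not_not →]=  (b ^ ((0 | 0) | 0))    ⊢ (b ^ (b ^ ((0 | 0) | 0)))
(2) ((0 | 0) | 0)  =[or_false →]=  (0 | 0)    ⊢ (b ^ (b ^ (0 | 0)))
(3) (0 | 0)  =[or_false →]=  0    ⊢ cost 9, within 9

(b ^ (b ^ 0))   [cost 9]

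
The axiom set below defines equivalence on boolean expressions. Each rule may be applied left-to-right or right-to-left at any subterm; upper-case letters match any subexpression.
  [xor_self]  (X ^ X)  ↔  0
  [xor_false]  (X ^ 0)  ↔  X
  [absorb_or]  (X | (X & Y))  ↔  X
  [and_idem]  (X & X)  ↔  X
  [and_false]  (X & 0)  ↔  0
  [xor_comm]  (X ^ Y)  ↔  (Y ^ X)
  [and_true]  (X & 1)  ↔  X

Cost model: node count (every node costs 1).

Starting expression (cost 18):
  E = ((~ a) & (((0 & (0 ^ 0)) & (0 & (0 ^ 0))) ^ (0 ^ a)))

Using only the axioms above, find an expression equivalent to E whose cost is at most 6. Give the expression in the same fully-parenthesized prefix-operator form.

step 1: and_idem (→) rewrites ((0 & (0 ^ 0)) & (0 & (0 ^ 0))) into (0 & (0 ^ 0)), now ((~ a) & ((0 & (0 ^ 0)) ^ (0 ^ a)))
step 2: xor_self (→) rewrites (0 ^ 0) into 0, now ((~ a) & ((0 & 0) ^ (0 ^ a)))
step 3: xor_comm (→) rewrites (0 ^ a) into (a ^ 0), now ((~ a) & ((0 & 0) ^ (a ^ 0)))
step 4: xor_false (→) rewrites (a ^ 0) into a, now ((~ a) & ((0 & 0) ^ a))
step 5: and_idem (→) rewrites (0 & 0) into 0, reaching cost 6 (bound 6)

((~ a) & (0 ^ a))   [cost 6]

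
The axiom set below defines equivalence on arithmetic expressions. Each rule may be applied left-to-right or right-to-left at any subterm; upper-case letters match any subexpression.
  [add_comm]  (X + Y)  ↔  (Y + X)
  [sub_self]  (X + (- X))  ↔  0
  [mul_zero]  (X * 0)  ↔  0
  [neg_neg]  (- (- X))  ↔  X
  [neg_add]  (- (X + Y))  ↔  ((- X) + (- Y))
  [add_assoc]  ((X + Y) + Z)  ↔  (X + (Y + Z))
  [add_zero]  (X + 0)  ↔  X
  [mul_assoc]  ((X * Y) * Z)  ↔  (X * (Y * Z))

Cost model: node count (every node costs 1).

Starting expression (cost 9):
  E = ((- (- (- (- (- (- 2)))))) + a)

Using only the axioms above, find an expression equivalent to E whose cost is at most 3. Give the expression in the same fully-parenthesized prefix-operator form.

(1) (- (- 2))  =[neg_neg →]=  2    ⊢ ((- (- (- (- 2)))) + a)
(2) (- (- 2))  =[neg_neg →]=  2    ⊢ ((- (- 2)) + a)
(3) (- (- 2))  =[neg_neg →]=  2    ⊢ cost 3, within 3

(2 + a)   [cost 3]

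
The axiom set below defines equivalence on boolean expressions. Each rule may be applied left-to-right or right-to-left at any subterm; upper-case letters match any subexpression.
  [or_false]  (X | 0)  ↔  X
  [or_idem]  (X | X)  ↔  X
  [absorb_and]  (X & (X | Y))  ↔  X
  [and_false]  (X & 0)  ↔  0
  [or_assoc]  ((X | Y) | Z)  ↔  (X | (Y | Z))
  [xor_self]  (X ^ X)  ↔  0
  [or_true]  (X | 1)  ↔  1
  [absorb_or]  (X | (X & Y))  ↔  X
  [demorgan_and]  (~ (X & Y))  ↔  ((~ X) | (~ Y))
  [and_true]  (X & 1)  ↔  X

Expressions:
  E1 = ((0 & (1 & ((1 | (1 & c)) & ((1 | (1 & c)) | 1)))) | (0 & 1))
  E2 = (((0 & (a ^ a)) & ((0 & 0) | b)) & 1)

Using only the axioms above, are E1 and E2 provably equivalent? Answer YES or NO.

step 1: absorb_and (→) rewrites ((1 | (1 & c)) & ((1 | (1 & c)) | 1)) into (1 | (1 & c)), now ((0 & (1 & (1 | (1 & c)))) | (0 & 1))
step 2: absorb_or (→) rewrites (1 | (1 & c)) into 1, now ((0 & (1 & 1)) | (0 & 1))
step 3: and_true (→) rewrites (1 & 1) into 1, now ((0 & 1) | (0 & 1))
step 4: or_idem (→) rewrites ((0 & 1) | (0 & 1)) into (0 & 1)
step 5: and_false (←) rewrites 0 into (0 & 0), now ((0 & 0) & 1)
step 6: absorb_and (←) rewrites (0 & 0) into ((0 & 0) & ((0 & 0) | b)), now (((0 & 0) & ((0 & 0) | b)) & 1)
step 7: xor_self (←) rewrites 0 into (a ^ a), which is E2

YES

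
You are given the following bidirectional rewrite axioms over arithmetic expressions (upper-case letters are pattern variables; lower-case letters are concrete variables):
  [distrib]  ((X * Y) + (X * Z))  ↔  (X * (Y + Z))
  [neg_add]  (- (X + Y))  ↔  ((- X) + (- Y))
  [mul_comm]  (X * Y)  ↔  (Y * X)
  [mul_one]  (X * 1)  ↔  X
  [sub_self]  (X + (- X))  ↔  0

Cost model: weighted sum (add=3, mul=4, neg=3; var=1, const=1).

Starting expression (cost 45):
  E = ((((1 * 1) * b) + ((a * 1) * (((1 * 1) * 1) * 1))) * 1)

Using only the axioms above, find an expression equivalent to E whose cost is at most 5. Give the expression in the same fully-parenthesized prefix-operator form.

step 1: mul_one (→) rewrites (1 * 1) into 1, now ((((1 * 1) * b) + ((a * 1) * ((1 * 1) * 1))) * 1)
step 2: mul_one (→) rewrites ((((1 * 1) * b) + ((a * 1) * ((1 * 1) * 1))) * 1) into (((1 * 1) * b) + ((a * 1) * ((1 * 1) * 1)))
step 3: mul_one (→) rewrites ((1 * 1) * 1) into (1 * 1), now (((1 * 1) * b) + ((a * 1) * (1 * 1)))
step 4: mul_one (→) rewrites (1 * 1) into 1, now (((1 * 1) * b) + ((a * 1) * 1))
step 5: mul_one (→) rewrites (a * 1) into a, now (((1 * 1) * b) + (a * 1))
step 6: mul_one (→) rewrites (1 * 1) into 1, now ((1 * b) + (a * 1))
step 7: mul_one (→) rewrites (a * 1) into a, now ((1 * b) + a)
step 8: mul_comm (→) rewrites (1 * b) into (b * 1), now ((b * 1) + a)
step 9: mul_one (→) rewrites (b * 1) into b, reaching cost 5 (bound 5)

(b + a)   [cost 5]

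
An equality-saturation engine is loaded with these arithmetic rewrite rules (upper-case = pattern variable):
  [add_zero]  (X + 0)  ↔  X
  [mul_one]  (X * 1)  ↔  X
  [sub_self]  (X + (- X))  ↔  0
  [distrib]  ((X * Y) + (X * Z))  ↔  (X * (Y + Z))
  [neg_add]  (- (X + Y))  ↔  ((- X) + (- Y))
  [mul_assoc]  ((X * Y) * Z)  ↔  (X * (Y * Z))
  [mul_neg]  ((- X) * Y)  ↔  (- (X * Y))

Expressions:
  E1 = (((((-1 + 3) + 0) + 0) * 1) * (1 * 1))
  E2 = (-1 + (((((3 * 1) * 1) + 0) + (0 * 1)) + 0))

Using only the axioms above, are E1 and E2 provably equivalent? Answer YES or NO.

YES

step 1: add_zero (→) rewrites ((-1 + 3) + 0) into (-1 + 3), now ((((-1 + 3) + 0) * 1) * (1 * 1))
step 2: mul_one (→) rewrites (((-1 + 3) + 0) * 1) into ((-1 + 3) + 0), now (((-1 + 3) + 0) * (1 * 1))
step 3: add_zero (→) rewrites ((-1 + 3) + 0) into (-1 + 3), now ((-1 + 3) * (1 * 1))
step 4: mul_one (→) rewrites (1 * 1) into 1, now ((-1 + 3) * 1)
step 5: mul_one (→) rewrites ((-1 + 3) * 1) into (-1 + 3)
step 6: mul_one (←) rewrites 3 into (3 * 1), now (-1 + (3 * 1))
step 7: add_zero (←) rewrites (3 * 1) into ((3 * 1) + 0), now (-1 + ((3 * 1) + 0))
step 8: add_zero (←) rewrites (3 * 1) into ((3 * 1) + 0), now (-1 + (((3 * 1) + 0) + 0))
step 9: add_zero (←) rewrites (3 * 1) into ((3 * 1) + 0), now (-1 + ((((3 * 1) + 0) + 0) + 0))
step 10: mul_one (←) rewrites 0 into (0 * 1), now (-1 + ((((3 * 1) + 0) + (0 * 1)) + 0))
step 11: mul_one (←) rewrites 3 into (3 * 1), which is E2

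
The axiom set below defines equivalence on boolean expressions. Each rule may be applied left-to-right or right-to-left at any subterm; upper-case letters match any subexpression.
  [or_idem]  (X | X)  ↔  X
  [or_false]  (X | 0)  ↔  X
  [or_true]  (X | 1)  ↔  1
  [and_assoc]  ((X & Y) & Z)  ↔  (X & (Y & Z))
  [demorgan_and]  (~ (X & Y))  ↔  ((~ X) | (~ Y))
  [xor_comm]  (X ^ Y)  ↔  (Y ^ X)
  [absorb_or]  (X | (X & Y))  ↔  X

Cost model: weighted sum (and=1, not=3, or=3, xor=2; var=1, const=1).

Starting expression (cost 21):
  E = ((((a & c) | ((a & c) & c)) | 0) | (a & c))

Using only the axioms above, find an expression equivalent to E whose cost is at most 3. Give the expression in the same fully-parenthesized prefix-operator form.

(1) (((a & c) | ((a & c) & c)) | 0)  =[or_false →]=  ((a & c) | ((a & c) & c))    ⊢ (((a & c) | ((a & c) & c)) | (a & c))
(2) ((a & c) | ((a & c) & c))  =[absorb_or →]=  (a & c)    ⊢ ((a & c) | (a & c))
(3) ((a & c) | (a & c))  =[or_idem →]=  (a & c)    ⊢ cost 3, within 3

(a & c)   [cost 3]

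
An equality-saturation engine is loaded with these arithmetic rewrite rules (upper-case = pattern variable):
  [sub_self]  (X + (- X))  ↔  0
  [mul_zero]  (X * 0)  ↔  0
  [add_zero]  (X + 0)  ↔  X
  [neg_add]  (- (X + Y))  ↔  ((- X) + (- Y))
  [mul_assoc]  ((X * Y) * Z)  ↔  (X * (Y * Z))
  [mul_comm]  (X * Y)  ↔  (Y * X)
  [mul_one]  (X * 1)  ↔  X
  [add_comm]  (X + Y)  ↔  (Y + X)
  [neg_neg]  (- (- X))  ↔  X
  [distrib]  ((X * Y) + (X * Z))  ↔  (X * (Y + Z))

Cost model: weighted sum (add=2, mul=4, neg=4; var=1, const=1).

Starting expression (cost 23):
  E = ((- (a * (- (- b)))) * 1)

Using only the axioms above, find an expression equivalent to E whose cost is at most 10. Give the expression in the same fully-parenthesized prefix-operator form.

step 1: mul_comm (→) rewrites (a * (- (- b))) into ((- (- b)) * a), now ((- ((- (- b)) * a)) * 1)
step 2: mul_one (→) rewrites ((- ((- (- b)) * a)) * 1) into (- ((- (- b)) * a))
step 3: neg_neg (→) rewrites (- (- b)) into b, reaching cost 10 (bound 10)

(- (b * a))   [cost 10]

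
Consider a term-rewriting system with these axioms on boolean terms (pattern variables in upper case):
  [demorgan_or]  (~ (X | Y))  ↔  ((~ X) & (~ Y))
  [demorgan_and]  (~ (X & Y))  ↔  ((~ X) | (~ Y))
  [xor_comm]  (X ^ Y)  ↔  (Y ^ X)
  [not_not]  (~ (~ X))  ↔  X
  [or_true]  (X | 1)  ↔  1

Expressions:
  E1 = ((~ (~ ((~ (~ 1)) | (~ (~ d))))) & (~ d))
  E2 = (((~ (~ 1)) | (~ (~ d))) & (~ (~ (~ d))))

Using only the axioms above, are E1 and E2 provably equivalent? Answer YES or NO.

YES

(1) (~ (~ 1))  =[not_not →]=  1    ⊢ ((~ (~ (1 | (~ (~ d))))) & (~ d))
(2) (~ (~ d))  =[not_not →]=  d    ⊢ ((~ (~ (1 | d))) & (~ d))
(3) (~ (~ (1 | d)))  =[not_not →]=  (1 | d)    ⊢ ((1 | d) & (~ d))
(4) 1  =[not_not ←]=  (~ (~ 1))    ⊢ (((~ (~ 1)) | d) & (~ d))
(5) d  =[not_not ←]=  (~ (~ d))    ⊢ (((~ (~ 1)) | d) & (~ (~ (~ d))))
(6) d  =[not_not ←]=  (~ (~ d))    ⊢ E2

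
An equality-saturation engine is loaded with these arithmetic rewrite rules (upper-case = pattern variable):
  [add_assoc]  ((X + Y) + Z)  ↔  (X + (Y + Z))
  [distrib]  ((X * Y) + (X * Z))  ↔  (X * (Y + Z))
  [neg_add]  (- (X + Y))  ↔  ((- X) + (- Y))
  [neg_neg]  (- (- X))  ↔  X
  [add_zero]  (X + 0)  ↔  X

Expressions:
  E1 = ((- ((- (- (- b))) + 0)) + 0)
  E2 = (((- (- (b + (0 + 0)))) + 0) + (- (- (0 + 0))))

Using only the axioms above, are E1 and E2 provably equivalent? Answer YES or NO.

YES

step 1: add_zero (→) rewrites ((- ((- (- (- b))) + 0)) + 0) into (- ((- (- (- b))) + 0))
step 2: neg_neg (→) rewrites (- (- b)) into b, now (- ((- b) + 0))
step 3: add_zero (→) rewrites ((- b) + 0) into (- b), now (- (- b))
step 4: add_zero (←) rewrites b into (b + 0), now (- (- (b + 0)))
step 5: add_zero (←) rewrites 0 into (0 + 0), now (- (- (b + (0 + 0))))
step 6: add_zero (←) rewrites (- (- (b + (0 + 0)))) into ((- (- (b + (0 + 0)))) + 0)
step 7: add_zero (←) rewrites 0 into (0 + 0), now ((- (- (b + (0 + 0)))) + (0 + 0))
step 8: neg_neg (←) rewrites (0 + 0) into (- (- (0 + 0))), now ((- (- (b + (0 + 0)))) + (- (- (0 + 0))))
step 9: add_zero (←) rewrites (- (- (b + (0 + 0)))) into ((- (- (b + (0 + 0)))) + 0), which is E2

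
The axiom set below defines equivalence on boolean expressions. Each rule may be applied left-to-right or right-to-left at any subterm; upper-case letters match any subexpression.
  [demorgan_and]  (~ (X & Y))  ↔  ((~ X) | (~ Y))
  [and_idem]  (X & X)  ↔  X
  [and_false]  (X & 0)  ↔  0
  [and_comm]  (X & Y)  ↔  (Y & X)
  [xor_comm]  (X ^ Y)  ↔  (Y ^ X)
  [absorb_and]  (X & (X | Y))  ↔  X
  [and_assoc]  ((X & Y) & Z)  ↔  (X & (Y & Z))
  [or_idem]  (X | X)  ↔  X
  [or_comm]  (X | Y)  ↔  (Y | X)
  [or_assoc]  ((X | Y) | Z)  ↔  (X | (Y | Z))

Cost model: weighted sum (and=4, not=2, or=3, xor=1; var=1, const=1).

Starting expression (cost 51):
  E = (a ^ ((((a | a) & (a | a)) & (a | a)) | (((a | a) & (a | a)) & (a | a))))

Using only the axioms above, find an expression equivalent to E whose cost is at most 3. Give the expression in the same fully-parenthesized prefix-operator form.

(a ^ a)   [cost 3]

1. [or_idem →] ((((a | a) & (a | a)) & (a | a)) | (((a | a) & (a | a)) & (a | a)))  →  (((a | a) & (a | a)) & (a | a));  E = (a ^ (((a | a) & (a | a)) & (a | a)))
2. [and_idem →] ((a | a) & (a | a))  →  (a | a);  E = (a ^ ((a | a) & (a | a)))
3. [or_idem →] (a | a)  →  a;  E = (a ^ (a & (a | a)))
4. [absorb_and →] (a & (a | a))  →  a;  cost 3 ≤ 3, done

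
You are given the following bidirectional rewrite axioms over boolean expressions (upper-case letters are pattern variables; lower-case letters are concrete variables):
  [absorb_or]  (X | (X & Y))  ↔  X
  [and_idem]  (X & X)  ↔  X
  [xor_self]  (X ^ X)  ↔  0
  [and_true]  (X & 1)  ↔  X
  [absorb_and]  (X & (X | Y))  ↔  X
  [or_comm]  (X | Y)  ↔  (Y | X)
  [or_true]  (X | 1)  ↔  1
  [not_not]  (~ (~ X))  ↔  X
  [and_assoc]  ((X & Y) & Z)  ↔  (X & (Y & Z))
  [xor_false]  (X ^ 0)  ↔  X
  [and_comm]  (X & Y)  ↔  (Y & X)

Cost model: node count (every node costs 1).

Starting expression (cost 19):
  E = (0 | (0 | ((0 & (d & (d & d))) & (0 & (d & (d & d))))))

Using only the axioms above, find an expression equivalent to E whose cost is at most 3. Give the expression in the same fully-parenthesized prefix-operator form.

1. [and_idem →] ((0 & (d & (d & d))) & (0 & (d & (d & d))))  →  (0 & (d & (d & d)));  E = (0 | (0 | (0 & (d & (d & d)))))
2. [and_idem →] (d & d)  →  d;  E = (0 | (0 | (0 & (d & d))))
3. [and_idem →] (d & d)  →  d;  E = (0 | (0 | (0 & d)))
4. [absorb_or →] (0 | (0 & d))  →  0;  cost 3 ≤ 3, done

(0 | 0)   [cost 3]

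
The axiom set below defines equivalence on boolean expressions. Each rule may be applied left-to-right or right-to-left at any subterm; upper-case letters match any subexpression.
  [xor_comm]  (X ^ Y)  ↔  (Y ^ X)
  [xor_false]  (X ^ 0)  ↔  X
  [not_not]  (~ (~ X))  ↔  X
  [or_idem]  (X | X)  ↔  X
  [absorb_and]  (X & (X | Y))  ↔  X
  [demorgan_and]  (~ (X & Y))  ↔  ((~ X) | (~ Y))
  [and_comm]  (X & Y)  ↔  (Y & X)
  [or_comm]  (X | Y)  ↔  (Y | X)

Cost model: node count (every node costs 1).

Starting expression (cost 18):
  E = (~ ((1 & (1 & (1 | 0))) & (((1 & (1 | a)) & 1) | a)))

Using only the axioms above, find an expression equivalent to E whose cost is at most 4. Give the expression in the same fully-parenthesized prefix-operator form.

(1) (1 & (1 | a))  =[absorb_and →]=  1    ⊢ (~ ((1 & (1 & (1 | 0))) & ((1 & 1) | a)))
(2) (1 & (1 | 0))  =[absorb_and →]=  1    ⊢ (~ ((1 & 1) & ((1 & 1) | a)))
(3) ((1 & 1) & ((1 & 1) | a))  =[absorb_and →]=  (1 & 1)    ⊢ cost 4, within 4

(~ (1 & 1))   [cost 4]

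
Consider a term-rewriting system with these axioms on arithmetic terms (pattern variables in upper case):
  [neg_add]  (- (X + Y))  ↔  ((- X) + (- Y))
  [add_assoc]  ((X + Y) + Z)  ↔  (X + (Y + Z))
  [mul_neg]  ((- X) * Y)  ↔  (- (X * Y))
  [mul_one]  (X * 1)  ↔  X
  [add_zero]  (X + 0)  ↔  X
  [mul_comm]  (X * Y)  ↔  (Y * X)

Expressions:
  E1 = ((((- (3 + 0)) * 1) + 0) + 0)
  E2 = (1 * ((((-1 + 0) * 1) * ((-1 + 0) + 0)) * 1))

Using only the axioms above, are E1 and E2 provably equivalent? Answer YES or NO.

NO

All listed rules preserve value, hence provable equivalence implies equal values everywhere; look for a separating assignment.
the empty assignment (no variables occur) gives E1 ↦ -3, E2 ↦ 1; values differ ⇒ not provably equivalent.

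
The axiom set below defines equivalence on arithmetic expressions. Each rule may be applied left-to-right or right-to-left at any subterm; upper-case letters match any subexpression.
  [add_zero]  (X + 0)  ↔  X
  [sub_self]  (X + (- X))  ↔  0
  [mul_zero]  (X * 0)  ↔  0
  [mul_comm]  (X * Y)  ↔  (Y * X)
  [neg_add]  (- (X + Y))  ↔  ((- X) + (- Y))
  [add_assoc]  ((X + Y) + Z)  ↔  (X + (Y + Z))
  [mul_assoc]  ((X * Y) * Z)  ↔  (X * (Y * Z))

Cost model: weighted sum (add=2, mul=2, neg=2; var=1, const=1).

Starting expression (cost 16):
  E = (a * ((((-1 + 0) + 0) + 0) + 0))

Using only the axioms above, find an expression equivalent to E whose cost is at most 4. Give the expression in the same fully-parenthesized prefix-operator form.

(a * -1)   [cost 4]

step 1: add_zero (→) rewrites ((-1 + 0) + 0) into (-1 + 0), now (a * (((-1 + 0) + 0) + 0))
step 2: add_zero (→) rewrites ((-1 + 0) + 0) into (-1 + 0), now (a * ((-1 + 0) + 0))
step 3: add_zero (→) rewrites (-1 + 0) into -1, now (a * (-1 + 0))
step 4: add_zero (→) rewrites (-1 + 0) into -1, reaching cost 4 (bound 4)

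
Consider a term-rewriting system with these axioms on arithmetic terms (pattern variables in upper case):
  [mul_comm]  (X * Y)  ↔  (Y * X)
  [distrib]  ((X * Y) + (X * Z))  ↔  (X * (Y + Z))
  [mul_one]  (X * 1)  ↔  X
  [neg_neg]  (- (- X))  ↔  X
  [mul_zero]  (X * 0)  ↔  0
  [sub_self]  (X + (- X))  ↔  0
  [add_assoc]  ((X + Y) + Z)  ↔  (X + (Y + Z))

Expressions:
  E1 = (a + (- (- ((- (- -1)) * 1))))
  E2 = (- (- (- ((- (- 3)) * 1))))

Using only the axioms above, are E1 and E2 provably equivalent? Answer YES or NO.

The axioms are sound identities: if E1 ↔* E2 then E1 and E2 evaluate identically under any assignment.
Under a=0: E1 evaluates to -1, E2 to -3. Distinct ⇒ no rewrite sequence connects them.

NO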